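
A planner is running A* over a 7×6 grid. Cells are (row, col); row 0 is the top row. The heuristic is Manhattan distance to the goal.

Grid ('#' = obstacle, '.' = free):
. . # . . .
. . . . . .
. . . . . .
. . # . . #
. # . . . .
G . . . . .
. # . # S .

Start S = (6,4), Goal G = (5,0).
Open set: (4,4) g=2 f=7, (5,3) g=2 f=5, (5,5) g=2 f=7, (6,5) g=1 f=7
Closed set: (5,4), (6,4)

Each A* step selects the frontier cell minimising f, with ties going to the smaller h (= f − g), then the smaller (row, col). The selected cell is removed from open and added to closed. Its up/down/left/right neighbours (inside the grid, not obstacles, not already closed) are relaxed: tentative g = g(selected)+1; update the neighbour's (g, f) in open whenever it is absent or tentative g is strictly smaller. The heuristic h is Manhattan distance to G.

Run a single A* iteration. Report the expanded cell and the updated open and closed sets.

step 1: expand (5,3) (f=5, h=3) → closed; open now [(4,3) g=3 f=7, (4,4) g=2 f=7, (5,2) g=3 f=5, (5,5) g=2 f=7, (6,5) g=1 f=7]

expanded=(5,3); open=[(4,3) g=3 f=7, (4,4) g=2 f=7, (5,2) g=3 f=5, (5,5) g=2 f=7, (6,5) g=1 f=7]; closed=[(5,3), (5,4), (6,4)]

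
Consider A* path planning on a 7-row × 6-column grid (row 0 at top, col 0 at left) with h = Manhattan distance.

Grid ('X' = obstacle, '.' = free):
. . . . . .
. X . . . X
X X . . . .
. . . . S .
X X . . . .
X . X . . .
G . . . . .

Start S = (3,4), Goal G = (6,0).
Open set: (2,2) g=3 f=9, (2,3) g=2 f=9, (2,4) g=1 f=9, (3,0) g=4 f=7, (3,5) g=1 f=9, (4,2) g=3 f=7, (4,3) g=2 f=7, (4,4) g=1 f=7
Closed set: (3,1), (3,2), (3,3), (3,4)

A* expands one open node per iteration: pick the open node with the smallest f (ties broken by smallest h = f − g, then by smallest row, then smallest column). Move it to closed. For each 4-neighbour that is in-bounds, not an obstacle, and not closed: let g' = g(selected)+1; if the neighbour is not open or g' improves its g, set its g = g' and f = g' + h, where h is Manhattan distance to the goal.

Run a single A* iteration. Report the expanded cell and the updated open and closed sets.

expanded=(3,0); open=[(2,2) g=3 f=9, (2,3) g=2 f=9, (2,4) g=1 f=9, (3,5) g=1 f=9, (4,2) g=3 f=7, (4,3) g=2 f=7, (4,4) g=1 f=7]; closed=[(3,0), (3,1), (3,2), (3,3), (3,4)]

step 1: expand (3,0) (f=7, h=3) → closed; open now [(2,2) g=3 f=9, (2,3) g=2 f=9, (2,4) g=1 f=9, (3,5) g=1 f=9, (4,2) g=3 f=7, (4,3) g=2 f=7, (4,4) g=1 f=7]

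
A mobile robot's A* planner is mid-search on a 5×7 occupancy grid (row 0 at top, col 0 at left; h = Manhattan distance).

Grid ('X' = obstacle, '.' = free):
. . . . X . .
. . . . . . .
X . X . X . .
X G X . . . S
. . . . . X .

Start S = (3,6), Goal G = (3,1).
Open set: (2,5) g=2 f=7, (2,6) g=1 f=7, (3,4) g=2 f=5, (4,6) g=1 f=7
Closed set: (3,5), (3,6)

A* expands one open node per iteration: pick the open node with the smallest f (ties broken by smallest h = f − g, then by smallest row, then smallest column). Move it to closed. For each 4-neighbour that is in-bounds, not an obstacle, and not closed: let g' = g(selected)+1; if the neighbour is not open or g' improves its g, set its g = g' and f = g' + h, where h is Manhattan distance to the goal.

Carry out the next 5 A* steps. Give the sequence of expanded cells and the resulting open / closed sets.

step 1: expand (3,4) (f=5, h=3) → closed; open now [(2,5) g=2 f=7, (2,6) g=1 f=7, (3,3) g=3 f=5, (4,4) g=3 f=7, (4,6) g=1 f=7]
step 2: expand (3,3) (f=5, h=2) → closed; open now [(2,3) g=4 f=7, (2,5) g=2 f=7, (2,6) g=1 f=7, (4,3) g=4 f=7, (4,4) g=3 f=7, (4,6) g=1 f=7]
step 3: expand (2,3) (f=7, h=3) → closed; open now [(1,3) g=5 f=9, (2,5) g=2 f=7, (2,6) g=1 f=7, (4,3) g=4 f=7, (4,4) g=3 f=7, (4,6) g=1 f=7]
step 4: expand (4,3) (f=7, h=3) → closed; open now [(1,3) g=5 f=9, (2,5) g=2 f=7, (2,6) g=1 f=7, (4,2) g=5 f=7, (4,4) g=3 f=7, (4,6) g=1 f=7]
step 5: expand (4,2) (f=7, h=2) → closed; open now [(1,3) g=5 f=9, (2,5) g=2 f=7, (2,6) g=1 f=7, (4,1) g=6 f=7, (4,4) g=3 f=7, (4,6) g=1 f=7]

order=[(3,4) → (3,3) → (2,3) → (4,3) → (4,2)]; open=[(1,3) g=5 f=9, (2,5) g=2 f=7, (2,6) g=1 f=7, (4,1) g=6 f=7, (4,4) g=3 f=7, (4,6) g=1 f=7]; closed=[(2,3), (3,3), (3,4), (3,5), (3,6), (4,2), (4,3)]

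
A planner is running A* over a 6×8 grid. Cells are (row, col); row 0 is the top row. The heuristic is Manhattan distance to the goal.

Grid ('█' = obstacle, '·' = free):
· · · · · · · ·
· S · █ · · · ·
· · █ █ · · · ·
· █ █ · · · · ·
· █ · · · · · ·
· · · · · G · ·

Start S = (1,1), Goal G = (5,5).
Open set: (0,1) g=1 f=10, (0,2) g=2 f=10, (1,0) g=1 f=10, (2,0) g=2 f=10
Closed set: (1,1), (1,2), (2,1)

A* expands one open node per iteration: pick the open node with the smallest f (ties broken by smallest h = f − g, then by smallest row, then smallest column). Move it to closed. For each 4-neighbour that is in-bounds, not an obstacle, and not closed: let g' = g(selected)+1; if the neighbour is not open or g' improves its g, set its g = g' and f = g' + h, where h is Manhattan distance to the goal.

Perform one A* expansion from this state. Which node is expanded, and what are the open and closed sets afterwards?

step 1: expand (0,2) (f=10, h=8) → closed; open now [(0,1) g=1 f=10, (0,3) g=3 f=10, (1,0) g=1 f=10, (2,0) g=2 f=10]

expanded=(0,2); open=[(0,1) g=1 f=10, (0,3) g=3 f=10, (1,0) g=1 f=10, (2,0) g=2 f=10]; closed=[(0,2), (1,1), (1,2), (2,1)]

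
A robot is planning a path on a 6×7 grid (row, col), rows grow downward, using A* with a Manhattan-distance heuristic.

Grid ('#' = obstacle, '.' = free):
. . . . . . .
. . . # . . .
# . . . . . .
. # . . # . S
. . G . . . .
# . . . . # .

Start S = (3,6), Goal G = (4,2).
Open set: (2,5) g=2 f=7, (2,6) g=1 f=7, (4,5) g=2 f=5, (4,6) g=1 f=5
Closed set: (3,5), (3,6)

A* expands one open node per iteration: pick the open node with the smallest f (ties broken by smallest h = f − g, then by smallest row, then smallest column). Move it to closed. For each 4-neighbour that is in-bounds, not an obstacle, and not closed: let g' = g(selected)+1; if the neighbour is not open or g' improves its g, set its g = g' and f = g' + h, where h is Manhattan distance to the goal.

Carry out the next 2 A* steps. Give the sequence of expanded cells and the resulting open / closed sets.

step 1: expand (4,5) (f=5, h=3) → closed; open now [(2,5) g=2 f=7, (2,6) g=1 f=7, (4,4) g=3 f=5, (4,6) g=1 f=5]
step 2: expand (4,4) (f=5, h=2) → closed; open now [(2,5) g=2 f=7, (2,6) g=1 f=7, (4,3) g=4 f=5, (4,6) g=1 f=5, (5,4) g=4 f=7]

order=[(4,5) → (4,4)]; open=[(2,5) g=2 f=7, (2,6) g=1 f=7, (4,3) g=4 f=5, (4,6) g=1 f=5, (5,4) g=4 f=7]; closed=[(3,5), (3,6), (4,4), (4,5)]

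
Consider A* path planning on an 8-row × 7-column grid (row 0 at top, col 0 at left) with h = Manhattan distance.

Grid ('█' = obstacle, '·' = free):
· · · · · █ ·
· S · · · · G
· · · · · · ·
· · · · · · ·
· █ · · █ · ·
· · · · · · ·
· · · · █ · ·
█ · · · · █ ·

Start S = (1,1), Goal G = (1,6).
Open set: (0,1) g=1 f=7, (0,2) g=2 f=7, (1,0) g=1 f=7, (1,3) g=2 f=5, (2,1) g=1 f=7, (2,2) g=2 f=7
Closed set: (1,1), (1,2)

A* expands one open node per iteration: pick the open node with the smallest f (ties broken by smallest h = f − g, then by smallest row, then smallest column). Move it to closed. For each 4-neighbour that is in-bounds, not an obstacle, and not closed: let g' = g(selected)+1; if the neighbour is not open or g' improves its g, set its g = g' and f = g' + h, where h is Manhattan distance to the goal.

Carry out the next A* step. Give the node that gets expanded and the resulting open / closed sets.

expanded=(1,3); open=[(0,1) g=1 f=7, (0,2) g=2 f=7, (0,3) g=3 f=7, (1,0) g=1 f=7, (1,4) g=3 f=5, (2,1) g=1 f=7, (2,2) g=2 f=7, (2,3) g=3 f=7]; closed=[(1,1), (1,2), (1,3)]

step 1: expand (1,3) (f=5, h=3) → closed; open now [(0,1) g=1 f=7, (0,2) g=2 f=7, (0,3) g=3 f=7, (1,0) g=1 f=7, (1,4) g=3 f=5, (2,1) g=1 f=7, (2,2) g=2 f=7, (2,3) g=3 f=7]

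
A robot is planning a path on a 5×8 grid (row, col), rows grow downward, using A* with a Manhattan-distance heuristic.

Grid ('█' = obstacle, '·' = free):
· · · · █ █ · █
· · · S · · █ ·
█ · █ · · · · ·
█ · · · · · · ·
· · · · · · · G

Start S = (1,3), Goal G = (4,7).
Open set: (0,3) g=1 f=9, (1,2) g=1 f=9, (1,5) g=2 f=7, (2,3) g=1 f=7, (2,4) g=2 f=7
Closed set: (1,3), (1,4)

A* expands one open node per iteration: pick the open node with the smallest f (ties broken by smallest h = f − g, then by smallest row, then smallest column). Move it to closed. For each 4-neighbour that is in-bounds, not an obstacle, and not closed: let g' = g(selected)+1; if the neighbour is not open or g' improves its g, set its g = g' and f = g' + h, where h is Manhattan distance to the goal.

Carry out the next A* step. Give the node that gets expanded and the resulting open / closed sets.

expanded=(1,5); open=[(0,3) g=1 f=9, (1,2) g=1 f=9, (2,3) g=1 f=7, (2,4) g=2 f=7, (2,5) g=3 f=7]; closed=[(1,3), (1,4), (1,5)]

step 1: expand (1,5) (f=7, h=5) → closed; open now [(0,3) g=1 f=9, (1,2) g=1 f=9, (2,3) g=1 f=7, (2,4) g=2 f=7, (2,5) g=3 f=7]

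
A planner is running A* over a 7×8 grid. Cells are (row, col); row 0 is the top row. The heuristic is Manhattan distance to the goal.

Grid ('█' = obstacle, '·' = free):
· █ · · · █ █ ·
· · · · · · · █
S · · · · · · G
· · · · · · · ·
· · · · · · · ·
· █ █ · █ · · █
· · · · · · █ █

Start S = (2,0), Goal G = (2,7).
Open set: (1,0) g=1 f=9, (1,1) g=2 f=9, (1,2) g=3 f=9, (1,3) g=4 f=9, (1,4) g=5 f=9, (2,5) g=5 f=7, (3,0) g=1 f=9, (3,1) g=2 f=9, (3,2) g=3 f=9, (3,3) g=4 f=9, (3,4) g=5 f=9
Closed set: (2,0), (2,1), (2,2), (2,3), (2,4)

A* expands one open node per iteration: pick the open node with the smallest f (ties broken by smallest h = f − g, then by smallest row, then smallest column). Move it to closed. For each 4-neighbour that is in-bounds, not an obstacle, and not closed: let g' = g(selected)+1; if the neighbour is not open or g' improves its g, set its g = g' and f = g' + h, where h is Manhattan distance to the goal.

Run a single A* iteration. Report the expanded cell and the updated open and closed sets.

expanded=(2,5); open=[(1,0) g=1 f=9, (1,1) g=2 f=9, (1,2) g=3 f=9, (1,3) g=4 f=9, (1,4) g=5 f=9, (1,5) g=6 f=9, (2,6) g=6 f=7, (3,0) g=1 f=9, (3,1) g=2 f=9, (3,2) g=3 f=9, (3,3) g=4 f=9, (3,4) g=5 f=9, (3,5) g=6 f=9]; closed=[(2,0), (2,1), (2,2), (2,3), (2,4), (2,5)]

step 1: expand (2,5) (f=7, h=2) → closed; open now [(1,0) g=1 f=9, (1,1) g=2 f=9, (1,2) g=3 f=9, (1,3) g=4 f=9, (1,4) g=5 f=9, (1,5) g=6 f=9, (2,6) g=6 f=7, (3,0) g=1 f=9, (3,1) g=2 f=9, (3,2) g=3 f=9, (3,3) g=4 f=9, (3,4) g=5 f=9, (3,5) g=6 f=9]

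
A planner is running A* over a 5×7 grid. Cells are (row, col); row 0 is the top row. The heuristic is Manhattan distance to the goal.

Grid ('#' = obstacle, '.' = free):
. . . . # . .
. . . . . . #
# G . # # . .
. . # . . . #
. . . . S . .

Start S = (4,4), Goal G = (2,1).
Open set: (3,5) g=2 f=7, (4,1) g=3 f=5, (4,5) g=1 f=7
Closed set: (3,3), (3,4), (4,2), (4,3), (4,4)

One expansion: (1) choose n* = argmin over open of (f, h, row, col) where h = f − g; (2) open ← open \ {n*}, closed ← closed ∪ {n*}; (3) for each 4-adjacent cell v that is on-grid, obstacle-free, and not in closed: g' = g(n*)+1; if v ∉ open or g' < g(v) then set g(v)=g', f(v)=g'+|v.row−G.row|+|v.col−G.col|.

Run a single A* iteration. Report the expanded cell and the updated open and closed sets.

step 1: expand (4,1) (f=5, h=2) → closed; open now [(3,1) g=4 f=5, (3,5) g=2 f=7, (4,0) g=4 f=7, (4,5) g=1 f=7]

expanded=(4,1); open=[(3,1) g=4 f=5, (3,5) g=2 f=7, (4,0) g=4 f=7, (4,5) g=1 f=7]; closed=[(3,3), (3,4), (4,1), (4,2), (4,3), (4,4)]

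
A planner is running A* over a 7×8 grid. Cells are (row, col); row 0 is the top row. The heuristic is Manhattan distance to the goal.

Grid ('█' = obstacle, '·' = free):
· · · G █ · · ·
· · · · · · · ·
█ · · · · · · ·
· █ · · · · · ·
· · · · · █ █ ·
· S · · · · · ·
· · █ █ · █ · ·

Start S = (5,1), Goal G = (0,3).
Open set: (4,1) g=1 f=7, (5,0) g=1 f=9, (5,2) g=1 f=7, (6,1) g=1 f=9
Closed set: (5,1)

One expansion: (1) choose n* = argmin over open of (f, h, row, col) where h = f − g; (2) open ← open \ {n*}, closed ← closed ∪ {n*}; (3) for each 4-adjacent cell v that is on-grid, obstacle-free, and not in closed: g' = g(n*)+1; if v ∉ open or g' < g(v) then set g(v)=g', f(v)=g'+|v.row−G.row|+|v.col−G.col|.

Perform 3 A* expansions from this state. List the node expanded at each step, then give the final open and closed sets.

order=[(4,1) → (4,2) → (3,2)]; open=[(2,2) g=4 f=7, (3,3) g=4 f=7, (4,0) g=2 f=9, (4,3) g=3 f=7, (5,0) g=1 f=9, (5,2) g=1 f=7, (6,1) g=1 f=9]; closed=[(3,2), (4,1), (4,2), (5,1)]

step 1: expand (4,1) (f=7, h=6) → closed; open now [(4,0) g=2 f=9, (4,2) g=2 f=7, (5,0) g=1 f=9, (5,2) g=1 f=7, (6,1) g=1 f=9]
step 2: expand (4,2) (f=7, h=5) → closed; open now [(3,2) g=3 f=7, (4,0) g=2 f=9, (4,3) g=3 f=7, (5,0) g=1 f=9, (5,2) g=1 f=7, (6,1) g=1 f=9]
step 3: expand (3,2) (f=7, h=4) → closed; open now [(2,2) g=4 f=7, (3,3) g=4 f=7, (4,0) g=2 f=9, (4,3) g=3 f=7, (5,0) g=1 f=9, (5,2) g=1 f=7, (6,1) g=1 f=9]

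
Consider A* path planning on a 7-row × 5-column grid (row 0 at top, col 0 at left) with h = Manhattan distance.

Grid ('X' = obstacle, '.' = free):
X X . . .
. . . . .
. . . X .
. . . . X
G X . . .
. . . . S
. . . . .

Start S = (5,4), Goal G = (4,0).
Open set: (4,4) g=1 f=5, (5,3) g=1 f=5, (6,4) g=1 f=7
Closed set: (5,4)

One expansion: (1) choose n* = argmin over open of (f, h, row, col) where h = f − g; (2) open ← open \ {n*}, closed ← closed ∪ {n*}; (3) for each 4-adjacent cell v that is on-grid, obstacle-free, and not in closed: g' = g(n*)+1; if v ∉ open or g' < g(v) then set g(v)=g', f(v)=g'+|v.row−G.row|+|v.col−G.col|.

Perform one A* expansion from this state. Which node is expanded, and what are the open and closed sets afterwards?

expanded=(4,4); open=[(4,3) g=2 f=5, (5,3) g=1 f=5, (6,4) g=1 f=7]; closed=[(4,4), (5,4)]

step 1: expand (4,4) (f=5, h=4) → closed; open now [(4,3) g=2 f=5, (5,3) g=1 f=5, (6,4) g=1 f=7]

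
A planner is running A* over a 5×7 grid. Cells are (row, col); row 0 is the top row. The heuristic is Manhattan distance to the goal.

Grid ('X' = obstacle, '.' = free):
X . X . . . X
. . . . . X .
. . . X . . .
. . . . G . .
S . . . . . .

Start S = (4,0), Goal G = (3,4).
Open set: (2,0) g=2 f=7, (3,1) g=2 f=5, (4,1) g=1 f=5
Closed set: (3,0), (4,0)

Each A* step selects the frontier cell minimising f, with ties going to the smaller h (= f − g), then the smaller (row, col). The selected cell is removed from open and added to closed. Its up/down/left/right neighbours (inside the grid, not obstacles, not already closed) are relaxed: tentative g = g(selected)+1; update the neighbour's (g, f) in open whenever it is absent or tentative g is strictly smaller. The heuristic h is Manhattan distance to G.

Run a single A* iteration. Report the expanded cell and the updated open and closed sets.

step 1: expand (3,1) (f=5, h=3) → closed; open now [(2,0) g=2 f=7, (2,1) g=3 f=7, (3,2) g=3 f=5, (4,1) g=1 f=5]

expanded=(3,1); open=[(2,0) g=2 f=7, (2,1) g=3 f=7, (3,2) g=3 f=5, (4,1) g=1 f=5]; closed=[(3,0), (3,1), (4,0)]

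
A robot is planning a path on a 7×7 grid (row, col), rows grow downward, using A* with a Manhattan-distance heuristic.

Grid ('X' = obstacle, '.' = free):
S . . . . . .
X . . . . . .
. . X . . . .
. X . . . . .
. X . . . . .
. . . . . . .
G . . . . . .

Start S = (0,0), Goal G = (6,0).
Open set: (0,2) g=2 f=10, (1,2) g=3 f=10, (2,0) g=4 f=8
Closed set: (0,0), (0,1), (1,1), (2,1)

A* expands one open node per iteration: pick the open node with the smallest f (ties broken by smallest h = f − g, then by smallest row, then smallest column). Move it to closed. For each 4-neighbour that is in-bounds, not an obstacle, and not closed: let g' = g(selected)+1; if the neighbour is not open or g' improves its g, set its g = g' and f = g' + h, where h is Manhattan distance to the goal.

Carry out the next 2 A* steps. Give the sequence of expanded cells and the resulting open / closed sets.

order=[(2,0) → (3,0)]; open=[(0,2) g=2 f=10, (1,2) g=3 f=10, (4,0) g=6 f=8]; closed=[(0,0), (0,1), (1,1), (2,0), (2,1), (3,0)]

step 1: expand (2,0) (f=8, h=4) → closed; open now [(0,2) g=2 f=10, (1,2) g=3 f=10, (3,0) g=5 f=8]
step 2: expand (3,0) (f=8, h=3) → closed; open now [(0,2) g=2 f=10, (1,2) g=3 f=10, (4,0) g=6 f=8]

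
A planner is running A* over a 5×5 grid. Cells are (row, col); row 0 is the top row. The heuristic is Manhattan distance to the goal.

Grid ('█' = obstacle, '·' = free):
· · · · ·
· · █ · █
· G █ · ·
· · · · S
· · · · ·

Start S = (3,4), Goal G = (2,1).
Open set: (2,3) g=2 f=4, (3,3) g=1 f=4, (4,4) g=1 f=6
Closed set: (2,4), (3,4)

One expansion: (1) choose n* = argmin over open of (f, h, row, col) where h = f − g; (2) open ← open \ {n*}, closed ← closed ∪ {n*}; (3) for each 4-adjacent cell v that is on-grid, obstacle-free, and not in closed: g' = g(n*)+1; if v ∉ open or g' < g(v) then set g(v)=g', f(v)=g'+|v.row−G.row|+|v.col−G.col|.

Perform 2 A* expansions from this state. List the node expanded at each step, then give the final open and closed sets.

order=[(2,3) → (3,3)]; open=[(1,3) g=3 f=6, (3,2) g=2 f=4, (4,3) g=2 f=6, (4,4) g=1 f=6]; closed=[(2,3), (2,4), (3,3), (3,4)]

step 1: expand (2,3) (f=4, h=2) → closed; open now [(1,3) g=3 f=6, (3,3) g=1 f=4, (4,4) g=1 f=6]
step 2: expand (3,3) (f=4, h=3) → closed; open now [(1,3) g=3 f=6, (3,2) g=2 f=4, (4,3) g=2 f=6, (4,4) g=1 f=6]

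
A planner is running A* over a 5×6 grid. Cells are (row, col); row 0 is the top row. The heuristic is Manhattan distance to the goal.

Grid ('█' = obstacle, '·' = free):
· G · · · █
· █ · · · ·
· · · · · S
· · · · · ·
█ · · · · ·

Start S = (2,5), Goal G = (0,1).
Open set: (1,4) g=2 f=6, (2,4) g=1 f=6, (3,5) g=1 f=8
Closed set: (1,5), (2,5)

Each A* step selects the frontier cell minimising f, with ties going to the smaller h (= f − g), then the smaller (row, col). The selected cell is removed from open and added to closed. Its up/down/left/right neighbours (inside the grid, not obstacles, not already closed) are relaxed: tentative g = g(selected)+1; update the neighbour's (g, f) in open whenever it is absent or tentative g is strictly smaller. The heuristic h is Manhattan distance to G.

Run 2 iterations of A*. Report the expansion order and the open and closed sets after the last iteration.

step 1: expand (1,4) (f=6, h=4) → closed; open now [(0,4) g=3 f=6, (1,3) g=3 f=6, (2,4) g=1 f=6, (3,5) g=1 f=8]
step 2: expand (0,4) (f=6, h=3) → closed; open now [(0,3) g=4 f=6, (1,3) g=3 f=6, (2,4) g=1 f=6, (3,5) g=1 f=8]

order=[(1,4) → (0,4)]; open=[(0,3) g=4 f=6, (1,3) g=3 f=6, (2,4) g=1 f=6, (3,5) g=1 f=8]; closed=[(0,4), (1,4), (1,5), (2,5)]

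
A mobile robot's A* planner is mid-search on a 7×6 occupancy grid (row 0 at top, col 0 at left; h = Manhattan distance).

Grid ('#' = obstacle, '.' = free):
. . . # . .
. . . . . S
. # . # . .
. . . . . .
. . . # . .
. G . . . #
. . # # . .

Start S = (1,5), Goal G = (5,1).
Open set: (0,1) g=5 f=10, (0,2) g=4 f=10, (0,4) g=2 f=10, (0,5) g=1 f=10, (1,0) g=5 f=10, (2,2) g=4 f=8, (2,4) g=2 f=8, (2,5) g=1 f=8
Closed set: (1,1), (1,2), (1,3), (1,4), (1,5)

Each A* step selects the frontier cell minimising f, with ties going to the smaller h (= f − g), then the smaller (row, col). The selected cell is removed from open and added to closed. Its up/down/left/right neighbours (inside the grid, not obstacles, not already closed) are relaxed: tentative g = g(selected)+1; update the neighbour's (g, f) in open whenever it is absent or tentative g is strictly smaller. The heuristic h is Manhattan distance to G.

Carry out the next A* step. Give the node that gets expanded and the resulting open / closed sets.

expanded=(2,2); open=[(0,1) g=5 f=10, (0,2) g=4 f=10, (0,4) g=2 f=10, (0,5) g=1 f=10, (1,0) g=5 f=10, (2,4) g=2 f=8, (2,5) g=1 f=8, (3,2) g=5 f=8]; closed=[(1,1), (1,2), (1,3), (1,4), (1,5), (2,2)]

step 1: expand (2,2) (f=8, h=4) → closed; open now [(0,1) g=5 f=10, (0,2) g=4 f=10, (0,4) g=2 f=10, (0,5) g=1 f=10, (1,0) g=5 f=10, (2,4) g=2 f=8, (2,5) g=1 f=8, (3,2) g=5 f=8]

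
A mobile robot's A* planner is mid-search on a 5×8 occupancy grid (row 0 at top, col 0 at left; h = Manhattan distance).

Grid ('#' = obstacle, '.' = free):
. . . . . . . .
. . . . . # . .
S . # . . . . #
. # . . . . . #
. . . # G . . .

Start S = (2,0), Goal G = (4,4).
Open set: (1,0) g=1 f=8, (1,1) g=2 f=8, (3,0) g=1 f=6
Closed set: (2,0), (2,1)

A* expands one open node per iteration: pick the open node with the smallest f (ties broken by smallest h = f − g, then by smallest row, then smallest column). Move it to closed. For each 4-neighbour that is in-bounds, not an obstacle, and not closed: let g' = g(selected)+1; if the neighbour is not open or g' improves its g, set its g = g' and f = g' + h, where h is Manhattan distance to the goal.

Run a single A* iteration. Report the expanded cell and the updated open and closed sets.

step 1: expand (3,0) (f=6, h=5) → closed; open now [(1,0) g=1 f=8, (1,1) g=2 f=8, (4,0) g=2 f=6]

expanded=(3,0); open=[(1,0) g=1 f=8, (1,1) g=2 f=8, (4,0) g=2 f=6]; closed=[(2,0), (2,1), (3,0)]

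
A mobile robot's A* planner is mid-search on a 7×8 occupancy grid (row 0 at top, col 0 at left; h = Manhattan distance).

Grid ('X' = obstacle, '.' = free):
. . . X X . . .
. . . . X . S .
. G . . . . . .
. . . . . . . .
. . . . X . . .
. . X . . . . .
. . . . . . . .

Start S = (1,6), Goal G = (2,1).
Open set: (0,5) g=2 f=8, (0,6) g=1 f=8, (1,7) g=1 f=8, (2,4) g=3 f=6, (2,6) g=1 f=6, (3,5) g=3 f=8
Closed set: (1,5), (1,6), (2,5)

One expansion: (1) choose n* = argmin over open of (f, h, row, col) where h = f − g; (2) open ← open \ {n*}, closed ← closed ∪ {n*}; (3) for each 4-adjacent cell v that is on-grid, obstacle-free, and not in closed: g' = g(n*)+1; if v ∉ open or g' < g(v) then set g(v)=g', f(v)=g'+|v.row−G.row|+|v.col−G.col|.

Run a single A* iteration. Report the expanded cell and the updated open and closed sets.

expanded=(2,4); open=[(0,5) g=2 f=8, (0,6) g=1 f=8, (1,7) g=1 f=8, (2,3) g=4 f=6, (2,6) g=1 f=6, (3,4) g=4 f=8, (3,5) g=3 f=8]; closed=[(1,5), (1,6), (2,4), (2,5)]

step 1: expand (2,4) (f=6, h=3) → closed; open now [(0,5) g=2 f=8, (0,6) g=1 f=8, (1,7) g=1 f=8, (2,3) g=4 f=6, (2,6) g=1 f=6, (3,4) g=4 f=8, (3,5) g=3 f=8]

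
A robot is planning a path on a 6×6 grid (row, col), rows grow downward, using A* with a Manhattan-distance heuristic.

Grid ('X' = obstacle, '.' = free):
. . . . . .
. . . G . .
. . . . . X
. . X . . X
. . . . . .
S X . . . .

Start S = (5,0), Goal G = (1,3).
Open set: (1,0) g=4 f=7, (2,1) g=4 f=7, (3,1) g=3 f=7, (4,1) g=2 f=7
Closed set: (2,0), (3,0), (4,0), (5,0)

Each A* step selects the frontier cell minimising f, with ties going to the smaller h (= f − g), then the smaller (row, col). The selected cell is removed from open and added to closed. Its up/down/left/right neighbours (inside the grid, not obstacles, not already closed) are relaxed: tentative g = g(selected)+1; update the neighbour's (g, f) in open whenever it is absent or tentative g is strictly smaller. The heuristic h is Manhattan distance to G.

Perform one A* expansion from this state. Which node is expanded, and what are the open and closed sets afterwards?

step 1: expand (1,0) (f=7, h=3) → closed; open now [(0,0) g=5 f=9, (1,1) g=5 f=7, (2,1) g=4 f=7, (3,1) g=3 f=7, (4,1) g=2 f=7]

expanded=(1,0); open=[(0,0) g=5 f=9, (1,1) g=5 f=7, (2,1) g=4 f=7, (3,1) g=3 f=7, (4,1) g=2 f=7]; closed=[(1,0), (2,0), (3,0), (4,0), (5,0)]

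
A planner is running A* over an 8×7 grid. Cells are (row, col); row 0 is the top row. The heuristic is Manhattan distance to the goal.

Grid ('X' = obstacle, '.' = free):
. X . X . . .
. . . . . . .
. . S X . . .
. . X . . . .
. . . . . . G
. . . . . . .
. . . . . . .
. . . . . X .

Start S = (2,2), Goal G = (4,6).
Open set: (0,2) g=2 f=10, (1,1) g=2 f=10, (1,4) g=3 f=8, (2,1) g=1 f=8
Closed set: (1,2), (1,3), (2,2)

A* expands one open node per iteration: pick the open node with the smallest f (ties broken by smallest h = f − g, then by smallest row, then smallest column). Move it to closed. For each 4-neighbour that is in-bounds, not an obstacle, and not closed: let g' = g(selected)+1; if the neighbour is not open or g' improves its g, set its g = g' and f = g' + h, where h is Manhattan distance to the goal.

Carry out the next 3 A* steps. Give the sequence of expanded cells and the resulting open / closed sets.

order=[(1,4) → (1,5) → (1,6)]; open=[(0,2) g=2 f=10, (0,4) g=4 f=10, (0,5) g=5 f=10, (0,6) g=6 f=10, (1,1) g=2 f=10, (2,1) g=1 f=8, (2,4) g=4 f=8, (2,5) g=5 f=8, (2,6) g=6 f=8]; closed=[(1,2), (1,3), (1,4), (1,5), (1,6), (2,2)]

step 1: expand (1,4) (f=8, h=5) → closed; open now [(0,2) g=2 f=10, (0,4) g=4 f=10, (1,1) g=2 f=10, (1,5) g=4 f=8, (2,1) g=1 f=8, (2,4) g=4 f=8]
step 2: expand (1,5) (f=8, h=4) → closed; open now [(0,2) g=2 f=10, (0,4) g=4 f=10, (0,5) g=5 f=10, (1,1) g=2 f=10, (1,6) g=5 f=8, (2,1) g=1 f=8, (2,4) g=4 f=8, (2,5) g=5 f=8]
step 3: expand (1,6) (f=8, h=3) → closed; open now [(0,2) g=2 f=10, (0,4) g=4 f=10, (0,5) g=5 f=10, (0,6) g=6 f=10, (1,1) g=2 f=10, (2,1) g=1 f=8, (2,4) g=4 f=8, (2,5) g=5 f=8, (2,6) g=6 f=8]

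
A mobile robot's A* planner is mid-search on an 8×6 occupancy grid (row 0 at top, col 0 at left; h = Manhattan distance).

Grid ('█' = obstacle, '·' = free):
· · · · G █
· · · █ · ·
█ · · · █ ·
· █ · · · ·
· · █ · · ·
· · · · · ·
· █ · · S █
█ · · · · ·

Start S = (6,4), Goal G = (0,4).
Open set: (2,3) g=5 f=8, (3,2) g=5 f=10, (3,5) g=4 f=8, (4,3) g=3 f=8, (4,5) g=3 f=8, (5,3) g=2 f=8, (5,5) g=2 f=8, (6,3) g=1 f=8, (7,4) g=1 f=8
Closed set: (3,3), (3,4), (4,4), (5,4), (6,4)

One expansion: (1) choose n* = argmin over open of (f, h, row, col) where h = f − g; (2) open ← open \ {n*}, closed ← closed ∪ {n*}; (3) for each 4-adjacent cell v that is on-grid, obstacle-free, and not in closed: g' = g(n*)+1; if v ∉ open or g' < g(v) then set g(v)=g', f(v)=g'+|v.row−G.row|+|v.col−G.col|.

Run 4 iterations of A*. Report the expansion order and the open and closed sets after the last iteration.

order=[(2,3) → (3,5) → (2,5) → (1,5)]; open=[(1,4) g=7 f=8, (2,2) g=6 f=10, (3,2) g=5 f=10, (4,3) g=3 f=8, (4,5) g=3 f=8, (5,3) g=2 f=8, (5,5) g=2 f=8, (6,3) g=1 f=8, (7,4) g=1 f=8]; closed=[(1,5), (2,3), (2,5), (3,3), (3,4), (3,5), (4,4), (5,4), (6,4)]

step 1: expand (2,3) (f=8, h=3) → closed; open now [(2,2) g=6 f=10, (3,2) g=5 f=10, (3,5) g=4 f=8, (4,3) g=3 f=8, (4,5) g=3 f=8, (5,3) g=2 f=8, (5,5) g=2 f=8, (6,3) g=1 f=8, (7,4) g=1 f=8]
step 2: expand (3,5) (f=8, h=4) → closed; open now [(2,2) g=6 f=10, (2,5) g=5 f=8, (3,2) g=5 f=10, (4,3) g=3 f=8, (4,5) g=3 f=8, (5,3) g=2 f=8, (5,5) g=2 f=8, (6,3) g=1 f=8, (7,4) g=1 f=8]
step 3: expand (2,5) (f=8, h=3) → closed; open now [(1,5) g=6 f=8, (2,2) g=6 f=10, (3,2) g=5 f=10, (4,3) g=3 f=8, (4,5) g=3 f=8, (5,3) g=2 f=8, (5,5) g=2 f=8, (6,3) g=1 f=8, (7,4) g=1 f=8]
step 4: expand (1,5) (f=8, h=2) → closed; open now [(1,4) g=7 f=8, (2,2) g=6 f=10, (3,2) g=5 f=10, (4,3) g=3 f=8, (4,5) g=3 f=8, (5,3) g=2 f=8, (5,5) g=2 f=8, (6,3) g=1 f=8, (7,4) g=1 f=8]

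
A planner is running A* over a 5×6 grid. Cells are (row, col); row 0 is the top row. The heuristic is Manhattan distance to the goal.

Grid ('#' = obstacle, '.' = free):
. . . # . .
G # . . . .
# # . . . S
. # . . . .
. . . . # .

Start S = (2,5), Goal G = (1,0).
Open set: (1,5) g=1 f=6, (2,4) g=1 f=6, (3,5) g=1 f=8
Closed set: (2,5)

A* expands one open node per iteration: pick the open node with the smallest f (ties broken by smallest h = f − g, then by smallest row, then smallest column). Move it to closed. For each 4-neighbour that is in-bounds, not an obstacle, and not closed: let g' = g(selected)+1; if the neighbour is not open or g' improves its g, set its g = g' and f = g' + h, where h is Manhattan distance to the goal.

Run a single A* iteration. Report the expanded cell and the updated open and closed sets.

expanded=(1,5); open=[(0,5) g=2 f=8, (1,4) g=2 f=6, (2,4) g=1 f=6, (3,5) g=1 f=8]; closed=[(1,5), (2,5)]

step 1: expand (1,5) (f=6, h=5) → closed; open now [(0,5) g=2 f=8, (1,4) g=2 f=6, (2,4) g=1 f=6, (3,5) g=1 f=8]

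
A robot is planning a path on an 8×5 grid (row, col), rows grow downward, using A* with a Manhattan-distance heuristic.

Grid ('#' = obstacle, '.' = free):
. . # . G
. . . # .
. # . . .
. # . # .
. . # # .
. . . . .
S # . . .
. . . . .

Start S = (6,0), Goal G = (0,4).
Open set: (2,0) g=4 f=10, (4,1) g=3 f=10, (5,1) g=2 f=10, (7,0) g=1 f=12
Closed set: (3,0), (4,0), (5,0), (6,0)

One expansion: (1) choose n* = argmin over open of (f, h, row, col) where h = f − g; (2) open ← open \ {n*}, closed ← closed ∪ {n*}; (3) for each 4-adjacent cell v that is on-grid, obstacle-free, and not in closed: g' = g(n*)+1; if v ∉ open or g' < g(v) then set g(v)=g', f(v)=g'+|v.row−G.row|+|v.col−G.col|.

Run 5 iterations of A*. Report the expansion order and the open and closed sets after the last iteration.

step 1: expand (2,0) (f=10, h=6) → closed; open now [(1,0) g=5 f=10, (4,1) g=3 f=10, (5,1) g=2 f=10, (7,0) g=1 f=12]
step 2: expand (1,0) (f=10, h=5) → closed; open now [(0,0) g=6 f=10, (1,1) g=6 f=10, (4,1) g=3 f=10, (5,1) g=2 f=10, (7,0) g=1 f=12]
step 3: expand (0,0) (f=10, h=4) → closed; open now [(0,1) g=7 f=10, (1,1) g=6 f=10, (4,1) g=3 f=10, (5,1) g=2 f=10, (7,0) g=1 f=12]
step 4: expand (0,1) (f=10, h=3) → closed; open now [(1,1) g=6 f=10, (4,1) g=3 f=10, (5,1) g=2 f=10, (7,0) g=1 f=12]
step 5: expand (1,1) (f=10, h=4) → closed; open now [(1,2) g=7 f=10, (4,1) g=3 f=10, (5,1) g=2 f=10, (7,0) g=1 f=12]

order=[(2,0) → (1,0) → (0,0) → (0,1) → (1,1)]; open=[(1,2) g=7 f=10, (4,1) g=3 f=10, (5,1) g=2 f=10, (7,0) g=1 f=12]; closed=[(0,0), (0,1), (1,0), (1,1), (2,0), (3,0), (4,0), (5,0), (6,0)]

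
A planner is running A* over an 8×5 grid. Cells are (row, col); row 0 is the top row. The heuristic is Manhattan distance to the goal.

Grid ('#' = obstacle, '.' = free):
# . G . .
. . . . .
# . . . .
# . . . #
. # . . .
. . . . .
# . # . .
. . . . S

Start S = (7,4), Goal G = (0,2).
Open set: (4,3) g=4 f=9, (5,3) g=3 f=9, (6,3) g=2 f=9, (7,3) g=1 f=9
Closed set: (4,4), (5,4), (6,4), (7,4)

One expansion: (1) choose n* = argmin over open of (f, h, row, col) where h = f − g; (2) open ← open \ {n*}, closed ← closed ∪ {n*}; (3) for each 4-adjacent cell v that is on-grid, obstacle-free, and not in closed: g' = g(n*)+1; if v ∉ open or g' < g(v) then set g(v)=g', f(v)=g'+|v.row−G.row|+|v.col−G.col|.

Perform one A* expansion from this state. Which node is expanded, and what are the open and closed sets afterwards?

step 1: expand (4,3) (f=9, h=5) → closed; open now [(3,3) g=5 f=9, (4,2) g=5 f=9, (5,3) g=3 f=9, (6,3) g=2 f=9, (7,3) g=1 f=9]

expanded=(4,3); open=[(3,3) g=5 f=9, (4,2) g=5 f=9, (5,3) g=3 f=9, (6,3) g=2 f=9, (7,3) g=1 f=9]; closed=[(4,3), (4,4), (5,4), (6,4), (7,4)]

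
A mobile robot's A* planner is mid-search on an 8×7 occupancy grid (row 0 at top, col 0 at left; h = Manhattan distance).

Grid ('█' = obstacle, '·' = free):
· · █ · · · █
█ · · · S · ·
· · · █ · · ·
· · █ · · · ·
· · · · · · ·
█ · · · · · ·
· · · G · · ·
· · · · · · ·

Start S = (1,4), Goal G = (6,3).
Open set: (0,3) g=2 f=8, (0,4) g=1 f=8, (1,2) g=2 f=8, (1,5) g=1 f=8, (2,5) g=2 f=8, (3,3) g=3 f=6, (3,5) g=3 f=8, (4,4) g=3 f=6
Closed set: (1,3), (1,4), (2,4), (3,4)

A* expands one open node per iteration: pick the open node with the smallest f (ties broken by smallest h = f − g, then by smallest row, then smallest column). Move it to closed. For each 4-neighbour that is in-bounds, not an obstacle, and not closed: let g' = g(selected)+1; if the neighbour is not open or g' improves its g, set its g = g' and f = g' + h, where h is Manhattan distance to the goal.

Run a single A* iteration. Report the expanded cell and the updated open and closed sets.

expanded=(3,3); open=[(0,3) g=2 f=8, (0,4) g=1 f=8, (1,2) g=2 f=8, (1,5) g=1 f=8, (2,5) g=2 f=8, (3,5) g=3 f=8, (4,3) g=4 f=6, (4,4) g=3 f=6]; closed=[(1,3), (1,4), (2,4), (3,3), (3,4)]

step 1: expand (3,3) (f=6, h=3) → closed; open now [(0,3) g=2 f=8, (0,4) g=1 f=8, (1,2) g=2 f=8, (1,5) g=1 f=8, (2,5) g=2 f=8, (3,5) g=3 f=8, (4,3) g=4 f=6, (4,4) g=3 f=6]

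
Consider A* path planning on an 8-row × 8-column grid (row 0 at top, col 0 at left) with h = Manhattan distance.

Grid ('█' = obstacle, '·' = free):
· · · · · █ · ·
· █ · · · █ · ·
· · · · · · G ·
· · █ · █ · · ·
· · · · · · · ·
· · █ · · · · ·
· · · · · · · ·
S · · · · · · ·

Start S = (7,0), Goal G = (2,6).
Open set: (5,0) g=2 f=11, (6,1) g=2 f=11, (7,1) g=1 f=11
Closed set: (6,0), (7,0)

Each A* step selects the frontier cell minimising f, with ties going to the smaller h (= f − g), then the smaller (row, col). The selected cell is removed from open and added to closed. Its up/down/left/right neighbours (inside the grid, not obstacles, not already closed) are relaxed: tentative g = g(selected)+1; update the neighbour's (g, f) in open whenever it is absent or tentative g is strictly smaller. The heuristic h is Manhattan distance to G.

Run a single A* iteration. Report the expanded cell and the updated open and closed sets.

expanded=(5,0); open=[(4,0) g=3 f=11, (5,1) g=3 f=11, (6,1) g=2 f=11, (7,1) g=1 f=11]; closed=[(5,0), (6,0), (7,0)]

step 1: expand (5,0) (f=11, h=9) → closed; open now [(4,0) g=3 f=11, (5,1) g=3 f=11, (6,1) g=2 f=11, (7,1) g=1 f=11]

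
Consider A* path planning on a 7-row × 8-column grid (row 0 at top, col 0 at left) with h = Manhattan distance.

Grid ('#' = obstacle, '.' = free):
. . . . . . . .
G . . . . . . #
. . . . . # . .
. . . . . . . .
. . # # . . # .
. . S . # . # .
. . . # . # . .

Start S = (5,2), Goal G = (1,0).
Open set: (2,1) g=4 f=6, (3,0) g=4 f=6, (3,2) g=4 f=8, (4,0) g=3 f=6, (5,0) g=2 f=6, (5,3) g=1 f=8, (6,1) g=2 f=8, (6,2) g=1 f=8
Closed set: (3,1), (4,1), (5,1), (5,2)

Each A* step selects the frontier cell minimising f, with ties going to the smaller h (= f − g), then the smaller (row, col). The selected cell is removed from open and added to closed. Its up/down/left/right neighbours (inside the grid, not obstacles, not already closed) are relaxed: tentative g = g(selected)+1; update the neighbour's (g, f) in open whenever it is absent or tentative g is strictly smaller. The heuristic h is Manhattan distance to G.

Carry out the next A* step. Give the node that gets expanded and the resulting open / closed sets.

expanded=(2,1); open=[(1,1) g=5 f=6, (2,0) g=5 f=6, (2,2) g=5 f=8, (3,0) g=4 f=6, (3,2) g=4 f=8, (4,0) g=3 f=6, (5,0) g=2 f=6, (5,3) g=1 f=8, (6,1) g=2 f=8, (6,2) g=1 f=8]; closed=[(2,1), (3,1), (4,1), (5,1), (5,2)]

step 1: expand (2,1) (f=6, h=2) → closed; open now [(1,1) g=5 f=6, (2,0) g=5 f=6, (2,2) g=5 f=8, (3,0) g=4 f=6, (3,2) g=4 f=8, (4,0) g=3 f=6, (5,0) g=2 f=6, (5,3) g=1 f=8, (6,1) g=2 f=8, (6,2) g=1 f=8]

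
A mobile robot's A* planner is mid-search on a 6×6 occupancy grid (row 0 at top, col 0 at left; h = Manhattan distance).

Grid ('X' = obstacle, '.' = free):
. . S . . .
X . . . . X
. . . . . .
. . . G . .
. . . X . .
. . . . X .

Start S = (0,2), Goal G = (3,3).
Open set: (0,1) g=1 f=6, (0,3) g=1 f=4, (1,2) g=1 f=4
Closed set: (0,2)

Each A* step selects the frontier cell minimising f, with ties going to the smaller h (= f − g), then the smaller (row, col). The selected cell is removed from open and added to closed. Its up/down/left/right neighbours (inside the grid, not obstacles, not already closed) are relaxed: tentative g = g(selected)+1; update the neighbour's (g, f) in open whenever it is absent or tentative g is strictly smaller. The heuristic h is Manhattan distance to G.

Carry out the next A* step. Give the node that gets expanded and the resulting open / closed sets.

expanded=(0,3); open=[(0,1) g=1 f=6, (0,4) g=2 f=6, (1,2) g=1 f=4, (1,3) g=2 f=4]; closed=[(0,2), (0,3)]

step 1: expand (0,3) (f=4, h=3) → closed; open now [(0,1) g=1 f=6, (0,4) g=2 f=6, (1,2) g=1 f=4, (1,3) g=2 f=4]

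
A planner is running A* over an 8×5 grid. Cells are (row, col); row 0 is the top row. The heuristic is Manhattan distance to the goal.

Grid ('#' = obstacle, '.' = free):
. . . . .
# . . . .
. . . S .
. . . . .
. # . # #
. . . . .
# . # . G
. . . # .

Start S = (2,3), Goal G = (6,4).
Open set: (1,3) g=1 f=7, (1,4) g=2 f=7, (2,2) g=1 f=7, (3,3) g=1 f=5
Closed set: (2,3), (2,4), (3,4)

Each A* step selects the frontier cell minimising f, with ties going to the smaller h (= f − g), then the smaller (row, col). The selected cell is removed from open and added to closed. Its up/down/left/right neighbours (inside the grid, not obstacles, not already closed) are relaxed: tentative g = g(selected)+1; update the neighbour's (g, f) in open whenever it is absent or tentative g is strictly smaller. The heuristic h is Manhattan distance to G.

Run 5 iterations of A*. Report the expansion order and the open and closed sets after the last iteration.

step 1: expand (3,3) (f=5, h=4) → closed; open now [(1,3) g=1 f=7, (1,4) g=2 f=7, (2,2) g=1 f=7, (3,2) g=2 f=7]
step 2: expand (1,4) (f=7, h=5) → closed; open now [(0,4) g=3 f=9, (1,3) g=1 f=7, (2,2) g=1 f=7, (3,2) g=2 f=7]
step 3: expand (3,2) (f=7, h=5) → closed; open now [(0,4) g=3 f=9, (1,3) g=1 f=7, (2,2) g=1 f=7, (3,1) g=3 f=9, (4,2) g=3 f=7]
step 4: expand (4,2) (f=7, h=4) → closed; open now [(0,4) g=3 f=9, (1,3) g=1 f=7, (2,2) g=1 f=7, (3,1) g=3 f=9, (5,2) g=4 f=7]
step 5: expand (5,2) (f=7, h=3) → closed; open now [(0,4) g=3 f=9, (1,3) g=1 f=7, (2,2) g=1 f=7, (3,1) g=3 f=9, (5,1) g=5 f=9, (5,3) g=5 f=7]

order=[(3,3) → (1,4) → (3,2) → (4,2) → (5,2)]; open=[(0,4) g=3 f=9, (1,3) g=1 f=7, (2,2) g=1 f=7, (3,1) g=3 f=9, (5,1) g=5 f=9, (5,3) g=5 f=7]; closed=[(1,4), (2,3), (2,4), (3,2), (3,3), (3,4), (4,2), (5,2)]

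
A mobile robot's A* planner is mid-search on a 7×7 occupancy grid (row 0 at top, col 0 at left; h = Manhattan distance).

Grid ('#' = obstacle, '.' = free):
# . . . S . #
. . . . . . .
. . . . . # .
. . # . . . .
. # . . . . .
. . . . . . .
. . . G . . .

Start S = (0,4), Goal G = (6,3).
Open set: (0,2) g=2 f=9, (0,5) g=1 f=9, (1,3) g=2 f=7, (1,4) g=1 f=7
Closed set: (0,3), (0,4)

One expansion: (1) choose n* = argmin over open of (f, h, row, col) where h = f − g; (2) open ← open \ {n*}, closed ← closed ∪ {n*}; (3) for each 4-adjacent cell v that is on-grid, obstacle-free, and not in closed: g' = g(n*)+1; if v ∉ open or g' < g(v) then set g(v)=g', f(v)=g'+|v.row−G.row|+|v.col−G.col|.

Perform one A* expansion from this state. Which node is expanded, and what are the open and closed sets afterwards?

step 1: expand (1,3) (f=7, h=5) → closed; open now [(0,2) g=2 f=9, (0,5) g=1 f=9, (1,2) g=3 f=9, (1,4) g=1 f=7, (2,3) g=3 f=7]

expanded=(1,3); open=[(0,2) g=2 f=9, (0,5) g=1 f=9, (1,2) g=3 f=9, (1,4) g=1 f=7, (2,3) g=3 f=7]; closed=[(0,3), (0,4), (1,3)]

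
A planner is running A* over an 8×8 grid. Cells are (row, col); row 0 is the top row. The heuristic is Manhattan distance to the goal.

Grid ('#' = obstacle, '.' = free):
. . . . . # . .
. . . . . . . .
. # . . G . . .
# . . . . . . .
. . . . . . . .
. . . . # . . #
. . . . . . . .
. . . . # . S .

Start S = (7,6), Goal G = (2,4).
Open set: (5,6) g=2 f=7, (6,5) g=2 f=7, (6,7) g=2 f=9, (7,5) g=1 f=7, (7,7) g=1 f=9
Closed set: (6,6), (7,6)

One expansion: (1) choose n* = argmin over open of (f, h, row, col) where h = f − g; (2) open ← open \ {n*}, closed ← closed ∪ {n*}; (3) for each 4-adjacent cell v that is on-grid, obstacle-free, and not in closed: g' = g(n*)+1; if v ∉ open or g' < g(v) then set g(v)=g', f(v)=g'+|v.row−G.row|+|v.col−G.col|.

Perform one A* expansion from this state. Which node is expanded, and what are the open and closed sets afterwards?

step 1: expand (5,6) (f=7, h=5) → closed; open now [(4,6) g=3 f=7, (5,5) g=3 f=7, (6,5) g=2 f=7, (6,7) g=2 f=9, (7,5) g=1 f=7, (7,7) g=1 f=9]

expanded=(5,6); open=[(4,6) g=3 f=7, (5,5) g=3 f=7, (6,5) g=2 f=7, (6,7) g=2 f=9, (7,5) g=1 f=7, (7,7) g=1 f=9]; closed=[(5,6), (6,6), (7,6)]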